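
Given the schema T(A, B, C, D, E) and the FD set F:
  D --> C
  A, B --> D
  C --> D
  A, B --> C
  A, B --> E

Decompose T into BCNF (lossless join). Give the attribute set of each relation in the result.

Candidate key of the original relation: {A, B}.
Within {A, B, C, D, E}: {D}⁺ ∩ {A, B, C, D, E} = {C, D}, not the whole set, so D --> C violates BCNF; decompose into {C, D} and {A, B, D, E}.
{C, D} has no BCNF violation.
{A, B, D, E} has no BCNF violation.

{A, B, D, E}; {C, D}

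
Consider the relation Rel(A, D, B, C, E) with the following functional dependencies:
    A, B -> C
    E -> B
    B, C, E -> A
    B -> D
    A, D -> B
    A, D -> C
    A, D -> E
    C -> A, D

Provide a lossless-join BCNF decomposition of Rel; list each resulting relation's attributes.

{A, C, E}; {B, D}; {B, E}

Candidate keys of the original relation: {A, B}, {A, D}, {A, E}, {C}.
In {A, B, C, D, E}, {E} is not a superkey ({E}⁺ restricted to this set is {B, D, E}), so split on E -> B, D into {B, D, E} and {A, C, E}.
In {B, D, E}, {B} is not a superkey ({B}⁺ restricted to this set is {B, D}), so split on B -> D into {B, D} and {B, E}.
{B, D}: every determinant is a superkey — BCNF.
{B, E}: every determinant is a superkey — BCNF.
{A, C, E}: every determinant is a superkey — BCNF.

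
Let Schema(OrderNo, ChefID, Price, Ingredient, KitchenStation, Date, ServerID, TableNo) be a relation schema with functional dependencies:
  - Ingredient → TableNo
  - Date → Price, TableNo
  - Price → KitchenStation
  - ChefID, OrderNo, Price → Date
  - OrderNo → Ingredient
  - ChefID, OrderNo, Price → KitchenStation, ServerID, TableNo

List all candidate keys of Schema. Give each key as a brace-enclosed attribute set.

{ChefID, Date, OrderNo}, {ChefID, OrderNo, Price}

No FD produces {ChefID, OrderNo}, so they must be in every candidate key.
{ChefID, Date, OrderNo} is a candidate key since {ChefID, Date, OrderNo}⁺ = {ChefID, Date, Ingredient, KitchenStation, OrderNo, Price, ServerID, TableNo} covers every attribute.
{ChefID, OrderNo, Price} is a candidate key since {ChefID, OrderNo, Price}⁺ = {ChefID, Date, Ingredient, KitchenStation, OrderNo, Price, ServerID, TableNo} covers every attribute.
These are minimal and exhaustive — every other superkey contains one of them.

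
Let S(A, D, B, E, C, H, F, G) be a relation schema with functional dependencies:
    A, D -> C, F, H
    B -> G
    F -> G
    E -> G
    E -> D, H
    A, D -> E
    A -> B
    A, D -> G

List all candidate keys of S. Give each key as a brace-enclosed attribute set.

Attributes never on any right-hand side: {A} — every candidate key must contain it.
Closure of {A, D} is {A, B, C, D, E, F, G, H}, the whole schema; {A, D} is a candidate key.
Closure of {A, E} is {A, B, C, D, E, F, G, H}, the whole schema; {A, E} is a candidate key.
These are minimal and exhaustive — every other superkey contains one of them.

{A, D}, {A, E}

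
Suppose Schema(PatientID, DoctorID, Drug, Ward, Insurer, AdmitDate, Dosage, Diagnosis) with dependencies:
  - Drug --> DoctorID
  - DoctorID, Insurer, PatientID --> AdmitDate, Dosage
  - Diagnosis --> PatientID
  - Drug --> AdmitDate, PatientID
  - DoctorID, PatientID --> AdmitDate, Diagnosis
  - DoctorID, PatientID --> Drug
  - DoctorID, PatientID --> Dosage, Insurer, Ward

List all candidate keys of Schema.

{Drug} is a candidate key since {Drug}⁺ = {AdmitDate, Diagnosis, DoctorID, Dosage, Drug, Insurer, PatientID, Ward} covers every attribute.
{Diagnosis, DoctorID} is a candidate key since {Diagnosis, DoctorID}⁺ = {AdmitDate, Diagnosis, DoctorID, Dosage, Drug, Insurer, PatientID, Ward} covers every attribute.
{DoctorID, PatientID} is a candidate key since {DoctorID, PatientID}⁺ = {AdmitDate, Diagnosis, DoctorID, Dosage, Drug, Insurer, PatientID, Ward} covers every attribute.
Any other superkey properly contains one of these, so there are no further candidate keys.

{Diagnosis, DoctorID}, {DoctorID, PatientID}, {Drug}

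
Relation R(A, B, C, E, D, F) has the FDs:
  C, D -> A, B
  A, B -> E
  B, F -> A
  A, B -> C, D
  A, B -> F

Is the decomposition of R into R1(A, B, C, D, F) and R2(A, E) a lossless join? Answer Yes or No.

No

R1 ∩ R2 = {A}; its closure under F is {A}.
Neither R1 nor R2 is contained in that closure, so the decomposition is lossy.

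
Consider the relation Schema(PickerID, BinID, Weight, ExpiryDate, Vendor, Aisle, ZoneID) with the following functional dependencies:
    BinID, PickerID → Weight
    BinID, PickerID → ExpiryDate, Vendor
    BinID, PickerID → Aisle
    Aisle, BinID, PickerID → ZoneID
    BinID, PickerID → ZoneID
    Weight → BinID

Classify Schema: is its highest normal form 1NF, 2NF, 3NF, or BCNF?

Candidate keys: {BinID, PickerID}, {PickerID, Weight}. Prime attributes: {BinID, PickerID, Weight}.
For Weight → BinID we have {Weight}⁺ = {BinID, Weight}; {Weight} is not a superkey, so BCNF fails.
Its right-hand attributes {BinID} are all prime, as are those of every other non-superkey FD — the relation is in 3NF.

3NF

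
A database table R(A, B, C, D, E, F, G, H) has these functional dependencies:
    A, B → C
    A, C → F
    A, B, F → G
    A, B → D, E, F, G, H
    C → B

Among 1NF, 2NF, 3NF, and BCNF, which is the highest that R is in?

3NF

Candidate keys: {A, B}, {A, C}. Prime attributes: {A, B, C}.
C → B: {C}⁺ = {B, C}, which is not all of the attributes, so the left side is not a superkey — BCNF is violated.
Since {B} ⊆ prime attributes and every other non-superkey FD also has a prime right side, the schema is in 3NF.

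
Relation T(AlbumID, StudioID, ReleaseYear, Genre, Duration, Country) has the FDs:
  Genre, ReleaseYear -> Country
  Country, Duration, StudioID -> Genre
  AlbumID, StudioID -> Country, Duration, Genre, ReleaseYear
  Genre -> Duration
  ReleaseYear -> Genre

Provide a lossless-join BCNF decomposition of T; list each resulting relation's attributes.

Candidate key of the original relation: {AlbumID, StudioID}.
Within {AlbumID, Country, Duration, Genre, ReleaseYear, StudioID}: {Genre, ReleaseYear}⁺ ∩ {AlbumID, Country, Duration, Genre, ReleaseYear, StudioID} = {Country, Duration, Genre, ReleaseYear}, not the whole set, so Genre, ReleaseYear -> Country, Duration violates BCNF; decompose into {Country, Duration, Genre, ReleaseYear} and {AlbumID, Genre, ReleaseYear, StudioID}.
Within {Country, Duration, Genre, ReleaseYear}: {Genre}⁺ ∩ {Country, Duration, Genre, ReleaseYear} = {Duration, Genre}, not the whole set, so Genre -> Duration violates BCNF; decompose into {Duration, Genre} and {Country, Genre, ReleaseYear}.
{Duration, Genre} has no BCNF violation.
{Country, Genre, ReleaseYear} has no BCNF violation.
Within {AlbumID, Genre, ReleaseYear, StudioID}: {ReleaseYear}⁺ ∩ {AlbumID, Genre, ReleaseYear, StudioID} = {Genre, ReleaseYear}, not the whole set, so ReleaseYear -> Genre violates BCNF; decompose into {Genre, ReleaseYear} and {AlbumID, ReleaseYear, StudioID}.
{Genre, ReleaseYear} has no BCNF violation.
{AlbumID, ReleaseYear, StudioID} has no BCNF violation.

{AlbumID, ReleaseYear, StudioID}; {Country, Genre, ReleaseYear}; {Duration, Genre}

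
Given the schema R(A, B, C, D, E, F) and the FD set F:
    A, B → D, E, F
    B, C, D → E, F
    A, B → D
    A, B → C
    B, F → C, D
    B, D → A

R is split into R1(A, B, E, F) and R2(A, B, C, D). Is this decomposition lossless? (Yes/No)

Yes

Common attributes: {A, B}; their closure is {A, B, C, D, E, F}.
R1 is contained in that closure, so R1 ∩ R2 → R1 holds and the join is lossless.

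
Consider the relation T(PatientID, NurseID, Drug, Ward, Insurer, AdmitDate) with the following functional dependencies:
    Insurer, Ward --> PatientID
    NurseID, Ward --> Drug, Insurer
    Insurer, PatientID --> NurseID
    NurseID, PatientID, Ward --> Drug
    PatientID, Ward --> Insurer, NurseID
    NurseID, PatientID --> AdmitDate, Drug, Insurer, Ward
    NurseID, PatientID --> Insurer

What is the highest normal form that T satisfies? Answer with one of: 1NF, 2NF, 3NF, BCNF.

BCNF

Candidate keys: {Insurer, PatientID}, {Insurer, Ward}, {NurseID, PatientID}, {NurseID, Ward}, {PatientID, Ward}. Prime attributes: {Insurer, NurseID, PatientID, Ward}.
The left-hand side of every FD is a superkey, so BCNF is satisfied.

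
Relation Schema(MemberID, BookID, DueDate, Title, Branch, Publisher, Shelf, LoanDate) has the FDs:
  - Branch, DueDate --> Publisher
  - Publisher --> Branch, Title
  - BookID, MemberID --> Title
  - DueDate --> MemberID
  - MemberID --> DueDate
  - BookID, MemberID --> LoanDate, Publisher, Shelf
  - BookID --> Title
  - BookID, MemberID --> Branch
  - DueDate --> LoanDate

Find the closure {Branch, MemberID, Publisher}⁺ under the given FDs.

Start with {Branch, MemberID, Publisher}.
Publisher --> Branch, Title applies; add {Title} → now {Branch, MemberID, Publisher, Title}.
MemberID --> DueDate applies; add {DueDate} → now {Branch, DueDate, MemberID, Publisher, Title}.
DueDate --> LoanDate applies; add {LoanDate} → now {Branch, DueDate, LoanDate, MemberID, Publisher, Title}.
No further FD applies.

{Branch, DueDate, LoanDate, MemberID, Publisher, Title}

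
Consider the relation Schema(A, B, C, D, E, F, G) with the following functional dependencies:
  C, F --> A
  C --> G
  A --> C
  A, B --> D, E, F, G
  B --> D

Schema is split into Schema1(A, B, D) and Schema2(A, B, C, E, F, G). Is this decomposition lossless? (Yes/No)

Common attributes: {A, B}; their closure is {A, B, C, D, E, F, G}.
This includes all of Schema1, so the common attributes are a superkey of Schema1 — the join is lossless.

Yes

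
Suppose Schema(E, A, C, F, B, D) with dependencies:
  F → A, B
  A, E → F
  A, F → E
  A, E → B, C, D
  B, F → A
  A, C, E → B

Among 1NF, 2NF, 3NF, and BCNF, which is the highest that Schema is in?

Candidate keys: {A, E}, {F}. Prime attributes: {A, E, F}.
Every FD has a superkey on the left, so the relation is in BCNF.

BCNF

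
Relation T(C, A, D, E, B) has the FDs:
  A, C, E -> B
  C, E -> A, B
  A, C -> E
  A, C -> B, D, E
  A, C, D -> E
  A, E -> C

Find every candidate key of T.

{A, C} is a candidate key since {A, C}⁺ = {A, B, C, D, E} covers every attribute.
{A, E} is a candidate key since {A, E}⁺ = {A, B, C, D, E} covers every attribute.
{C, E} is a candidate key since {C, E}⁺ = {A, B, C, D, E} covers every attribute.
Any other superkey properly contains one of these, so there are no further candidate keys.

{A, C}, {A, E}, {C, E}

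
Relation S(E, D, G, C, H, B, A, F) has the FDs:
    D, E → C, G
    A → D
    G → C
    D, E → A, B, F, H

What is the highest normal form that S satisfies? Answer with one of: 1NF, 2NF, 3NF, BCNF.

2NF

Candidate keys: {A, E}, {D, E}. Prime attributes: {A, D, E}.
A → D: {A}⁺ = {A, D}, which is not all of the attributes, so the left side is not a superkey — BCNF is violated.
G → C determines the non-prime attribute {C} from a non-superkey — 3NF is violated.
No non-prime attribute depends on a proper subset of any candidate key, so 2NF holds.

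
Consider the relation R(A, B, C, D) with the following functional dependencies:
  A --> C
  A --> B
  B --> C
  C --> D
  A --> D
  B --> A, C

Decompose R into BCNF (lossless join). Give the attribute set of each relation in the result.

{A, B, C}; {C, D}

Candidate keys of the original relation: {A}, {B}.
{A, B, C, D}: {C} determines {C, D} here but is not a superkey — split on C --> D, giving {C, D} and {A, B, C}.
{C, D} is in BCNF.
{A, B, C} is in BCNF.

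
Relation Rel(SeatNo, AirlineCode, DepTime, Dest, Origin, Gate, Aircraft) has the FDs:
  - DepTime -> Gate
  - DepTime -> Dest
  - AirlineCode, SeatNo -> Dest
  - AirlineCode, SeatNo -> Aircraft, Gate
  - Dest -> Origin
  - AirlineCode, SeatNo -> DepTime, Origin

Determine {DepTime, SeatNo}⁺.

{DepTime, Dest, Gate, Origin, SeatNo}

Start with {DepTime, SeatNo}.
DepTime -> Gate applies; add {Gate} → now {DepTime, Gate, SeatNo}.
DepTime -> Dest applies; add {Dest} → now {DepTime, Dest, Gate, SeatNo}.
Dest -> Origin applies; add {Origin} → now {DepTime, Dest, Gate, Origin, SeatNo}.
No further FD applies.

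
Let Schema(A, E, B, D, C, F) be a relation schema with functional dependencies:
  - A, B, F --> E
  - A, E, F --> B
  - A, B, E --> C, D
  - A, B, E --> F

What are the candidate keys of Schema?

Attributes never on any right-hand side: {A} — every candidate key must contain it.
{A, B, E}⁺ = {A, B, C, D, E, F}, which is every attribute, so {A, B, E} is a candidate key.
{A, B, F}⁺ = {A, B, C, D, E, F}, which is every attribute, so {A, B, F} is a candidate key.
{A, E, F}⁺ = {A, B, C, D, E, F}, which is every attribute, so {A, E, F} is a candidate key.
Any other superkey properly contains one of these, so there are no further candidate keys.

{A, B, E}, {A, B, F}, {A, E, F}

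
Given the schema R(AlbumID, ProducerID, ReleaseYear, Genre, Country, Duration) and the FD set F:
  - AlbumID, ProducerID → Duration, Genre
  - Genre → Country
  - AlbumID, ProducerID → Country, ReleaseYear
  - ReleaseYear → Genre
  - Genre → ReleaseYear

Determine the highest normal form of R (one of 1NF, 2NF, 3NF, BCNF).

2NF

Candidate key: {AlbumID, ProducerID}. Prime attributes: {AlbumID, ProducerID}.
Genre → Country breaks BCNF: {Genre}⁺ = {Country, Genre, ReleaseYear}, so {Genre} is not a superkey.
Because {Country} is non-prime and the left side of Genre → Country is not a superkey, the relation is not in 3NF.
No proper subset of a key has a non-prime attribute in its closure, so there is no partial dependency; 2NF holds.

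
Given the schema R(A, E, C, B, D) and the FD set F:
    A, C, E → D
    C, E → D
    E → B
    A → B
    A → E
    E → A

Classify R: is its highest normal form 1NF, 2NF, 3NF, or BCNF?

1NF

Candidate keys: {A, C}, {C, E}. Prime attributes: {A, C, E}.
For E → B we have {E}⁺ = {A, B, E}; {E} is not a superkey, so BCNF fails.
Because {B} is non-prime and the left side of E → B is not a superkey, the relation is not in 3NF.
{A} is a proper subset of the key {A, C}, and {A}⁺ contains the non-prime attribute {B} — a partial dependency, so 2NF is violated.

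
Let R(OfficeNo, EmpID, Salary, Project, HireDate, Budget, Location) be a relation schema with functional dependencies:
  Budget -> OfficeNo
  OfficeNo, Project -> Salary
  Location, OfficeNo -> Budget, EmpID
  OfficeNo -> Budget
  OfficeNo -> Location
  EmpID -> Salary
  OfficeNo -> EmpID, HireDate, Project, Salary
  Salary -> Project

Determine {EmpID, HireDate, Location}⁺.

{EmpID, HireDate, Location, Project, Salary}

Start with {EmpID, HireDate, Location}.
EmpID -> Salary applies; add {Salary} → now {EmpID, HireDate, Location, Salary}.
Salary -> Project applies; add {Project} → now {EmpID, HireDate, Location, Project, Salary}.
No further FD applies.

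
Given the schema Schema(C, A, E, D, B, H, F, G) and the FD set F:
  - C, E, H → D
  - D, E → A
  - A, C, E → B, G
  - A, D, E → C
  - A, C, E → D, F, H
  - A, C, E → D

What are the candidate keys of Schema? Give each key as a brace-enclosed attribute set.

{E} never appears on the right of any FD, so every key must include it.
Closure of {D, E} is {A, B, C, D, E, F, G, H}, the whole schema; {D, E} is a candidate key.
Closure of {A, C, E} is {A, B, C, D, E, F, G, H}, the whole schema; {A, C, E} is a candidate key.
Closure of {C, E, H} is {A, B, C, D, E, F, G, H}, the whole schema; {C, E, H} is a candidate key.
No proper subset of any of these is a key, and no other minimal superkey exists.

{A, C, E}, {C, E, H}, {D, E}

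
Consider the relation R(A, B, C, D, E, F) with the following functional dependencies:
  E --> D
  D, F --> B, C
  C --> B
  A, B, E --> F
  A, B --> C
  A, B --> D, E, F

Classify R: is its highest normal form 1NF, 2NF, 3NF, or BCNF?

3NF

Candidate keys: {A, B}, {A, C}, {A, D, F}, {A, E, F}. Prime attributes: {A, B, C, D, E, F}.
For E --> D we have {E}⁺ = {D, E}; {E} is not a superkey, so BCNF fails.
Its right-hand attributes {D} are all prime, as are those of every other non-superkey FD — the relation is in 3NF.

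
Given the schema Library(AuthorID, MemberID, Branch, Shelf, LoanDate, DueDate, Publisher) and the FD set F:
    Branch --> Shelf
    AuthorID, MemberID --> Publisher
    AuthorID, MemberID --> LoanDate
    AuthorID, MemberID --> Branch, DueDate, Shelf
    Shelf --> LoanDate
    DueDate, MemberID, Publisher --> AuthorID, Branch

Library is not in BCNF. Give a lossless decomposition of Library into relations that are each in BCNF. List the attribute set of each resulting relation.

{AuthorID, Branch, DueDate, MemberID, Publisher}; {Branch, Shelf}; {LoanDate, Shelf}

Candidate keys of the original relation: {AuthorID, MemberID}, {DueDate, MemberID, Publisher}.
In {AuthorID, Branch, DueDate, LoanDate, MemberID, Publisher, Shelf}, {Branch} is not a superkey ({Branch}⁺ restricted to this set is {Branch, LoanDate, Shelf}), so split on Branch --> LoanDate, Shelf into {Branch, LoanDate, Shelf} and {AuthorID, Branch, DueDate, MemberID, Publisher}.
In {Branch, LoanDate, Shelf}, {Shelf} is not a superkey ({Shelf}⁺ restricted to this set is {LoanDate, Shelf}), so split on Shelf --> LoanDate into {LoanDate, Shelf} and {Branch, Shelf}.
{LoanDate, Shelf}: every determinant is a superkey — BCNF.
{Branch, Shelf}: every determinant is a superkey — BCNF.
{AuthorID, Branch, DueDate, MemberID, Publisher}: every determinant is a superkey — BCNF.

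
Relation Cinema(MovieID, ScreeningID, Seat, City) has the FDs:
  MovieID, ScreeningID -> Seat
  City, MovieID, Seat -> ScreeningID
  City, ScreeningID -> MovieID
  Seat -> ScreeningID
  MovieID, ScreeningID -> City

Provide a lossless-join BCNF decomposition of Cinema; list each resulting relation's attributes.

{City, MovieID, Seat}; {ScreeningID, Seat}

Candidate keys of the original relation: {City, ScreeningID}, {City, Seat}, {MovieID, ScreeningID}, {MovieID, Seat}.
In {City, MovieID, ScreeningID, Seat}, {Seat} is not a superkey ({Seat}⁺ restricted to this set is {ScreeningID, Seat}), so split on Seat -> ScreeningID into {ScreeningID, Seat} and {City, MovieID, Seat}.
{ScreeningID, Seat}: every determinant is a superkey — BCNF.
{City, MovieID, Seat}: every determinant is a superkey — BCNF.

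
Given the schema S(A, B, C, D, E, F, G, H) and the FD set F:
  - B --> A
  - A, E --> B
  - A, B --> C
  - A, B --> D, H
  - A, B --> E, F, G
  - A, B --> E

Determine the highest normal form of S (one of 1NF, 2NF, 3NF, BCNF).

Candidate keys: {A, E}, {B}. Prime attributes: {A, B, E}.
The left-hand side of every FD is a superkey, so BCNF is satisfied.

BCNF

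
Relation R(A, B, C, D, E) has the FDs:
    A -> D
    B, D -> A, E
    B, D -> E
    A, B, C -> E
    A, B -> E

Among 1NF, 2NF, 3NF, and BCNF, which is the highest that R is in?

Candidate keys: {A, B, C}, {B, C, D}. Prime attributes: {A, B, C, D}.
A -> D: {A}⁺ = {A, D}, which is not all of the attributes, so the left side is not a superkey — BCNF is violated.
B, D -> A, E determines the non-prime attribute {E} from a non-superkey — 3NF is violated.
Since {A, B} ⊂ {A, B, C} and {A, B}⁺ ⊇ {E} with {E} non-prime, there is a partial dependency; 2NF fails.

1NF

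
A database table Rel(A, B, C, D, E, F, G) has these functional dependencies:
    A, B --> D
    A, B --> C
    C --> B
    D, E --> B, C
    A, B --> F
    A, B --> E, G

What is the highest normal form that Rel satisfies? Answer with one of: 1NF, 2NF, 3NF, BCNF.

3NF

Candidate keys: {A, B}, {A, C}, {A, D, E}. Prime attributes: {A, B, C, D, E}.
For C --> B we have {C}⁺ = {B, C}; {C} is not a superkey, so BCNF fails.
Since {B} ⊆ prime attributes and every other non-superkey FD also has a prime right side, the schema is in 3NF.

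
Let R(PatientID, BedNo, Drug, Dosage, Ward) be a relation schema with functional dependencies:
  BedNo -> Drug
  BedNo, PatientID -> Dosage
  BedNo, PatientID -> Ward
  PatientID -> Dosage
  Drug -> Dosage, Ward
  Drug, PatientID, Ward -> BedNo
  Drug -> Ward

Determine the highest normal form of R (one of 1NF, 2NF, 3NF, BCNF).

Candidate keys: {BedNo, PatientID}, {Drug, PatientID}. Prime attributes: {BedNo, Drug, PatientID}.
BedNo -> Drug: {BedNo}⁺ = {BedNo, Dosage, Drug, Ward}, which is not all of the attributes, so the left side is not a superkey — BCNF is violated.
PatientID -> Dosage has non-prime {Dosage} on the right and a non-superkey on the left, so 3NF fails.
{BedNo} is a proper subset of the key {BedNo, PatientID}, and {BedNo}⁺ contains the non-prime attributes {Dosage, Ward} — a partial dependency, so 2NF is violated.

1NF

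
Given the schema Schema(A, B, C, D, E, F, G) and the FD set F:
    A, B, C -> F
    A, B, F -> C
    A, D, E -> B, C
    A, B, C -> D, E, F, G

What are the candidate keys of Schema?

{A, B, C}, {A, B, F}, {A, D, E}

{A} never appears on the right of any FD, so every key must include it.
{A, B, C} is a candidate key since {A, B, C}⁺ = {A, B, C, D, E, F, G} covers every attribute.
{A, B, F} is a candidate key since {A, B, F}⁺ = {A, B, C, D, E, F, G} covers every attribute.
{A, D, E} is a candidate key since {A, D, E}⁺ = {A, B, C, D, E, F, G} covers every attribute.
Any other superkey properly contains one of these, so there are no further candidate keys.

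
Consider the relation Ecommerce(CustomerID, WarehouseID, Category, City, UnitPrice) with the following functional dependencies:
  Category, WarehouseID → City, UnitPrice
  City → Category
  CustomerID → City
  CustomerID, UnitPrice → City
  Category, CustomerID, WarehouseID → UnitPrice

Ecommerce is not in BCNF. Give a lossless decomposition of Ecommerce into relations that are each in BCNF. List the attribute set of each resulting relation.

Candidate key of the original relation: {CustomerID, WarehouseID}.
In {Category, City, CustomerID, UnitPrice, WarehouseID}, {Category, WarehouseID} is not a superkey ({Category, WarehouseID}⁺ restricted to this set is {Category, City, UnitPrice, WarehouseID}), so split on Category, WarehouseID → City, UnitPrice into {Category, City, UnitPrice, WarehouseID} and {Category, CustomerID, WarehouseID}.
In {Category, City, UnitPrice, WarehouseID}, {City} is not a superkey ({City}⁺ restricted to this set is {Category, City}), so split on City → Category into {Category, City} and {City, UnitPrice, WarehouseID}.
{Category, City}: every determinant is a superkey — BCNF.
{City, UnitPrice, WarehouseID}: every determinant is a superkey — BCNF.
In {Category, CustomerID, WarehouseID}, {CustomerID} is not a superkey ({CustomerID}⁺ restricted to this set is {Category, CustomerID}), so split on CustomerID → Category into {Category, CustomerID} and {CustomerID, WarehouseID}.
{Category, CustomerID}: every determinant is a superkey — BCNF.
{CustomerID, WarehouseID}: every determinant is a superkey — BCNF.

{Category, City}; {Category, CustomerID}; {City, UnitPrice, WarehouseID}; {CustomerID, WarehouseID}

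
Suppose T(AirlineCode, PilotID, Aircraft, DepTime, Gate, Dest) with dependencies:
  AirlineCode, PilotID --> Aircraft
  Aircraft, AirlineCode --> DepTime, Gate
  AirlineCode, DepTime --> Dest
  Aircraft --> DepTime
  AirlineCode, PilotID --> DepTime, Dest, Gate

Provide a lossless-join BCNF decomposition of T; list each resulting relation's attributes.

Candidate key of the original relation: {AirlineCode, PilotID}.
Within {Aircraft, AirlineCode, DepTime, Dest, Gate, PilotID}: {Aircraft, AirlineCode}⁺ ∩ {Aircraft, AirlineCode, DepTime, Dest, Gate, PilotID} = {Aircraft, AirlineCode, DepTime, Dest, Gate}, not the whole set, so Aircraft, AirlineCode --> DepTime, Dest, Gate violates BCNF; decompose into {Aircraft, AirlineCode, DepTime, Dest, Gate} and {Aircraft, AirlineCode, PilotID}.
Within {Aircraft, AirlineCode, DepTime, Dest, Gate}: {AirlineCode, DepTime}⁺ ∩ {Aircraft, AirlineCode, DepTime, Dest, Gate} = {AirlineCode, DepTime, Dest}, not the whole set, so AirlineCode, DepTime --> Dest violates BCNF; decompose into {AirlineCode, DepTime, Dest} and {Aircraft, AirlineCode, DepTime, Gate}.
{AirlineCode, DepTime, Dest}: every determinant is a superkey — BCNF.
Within {Aircraft, AirlineCode, DepTime, Gate}: {Aircraft}⁺ ∩ {Aircraft, AirlineCode, DepTime, Gate} = {Aircraft, DepTime}, not the whole set, so Aircraft --> DepTime violates BCNF; decompose into {Aircraft, DepTime} and {Aircraft, AirlineCode, Gate}.
{Aircraft, DepTime}: every determinant is a superkey — BCNF.
{Aircraft, AirlineCode, Gate}: every determinant is a superkey — BCNF.
{Aircraft, AirlineCode, PilotID}: every determinant is a superkey — BCNF.

{Aircraft, AirlineCode, Gate}; {Aircraft, AirlineCode, PilotID}; {Aircraft, DepTime}; {AirlineCode, DepTime, Dest}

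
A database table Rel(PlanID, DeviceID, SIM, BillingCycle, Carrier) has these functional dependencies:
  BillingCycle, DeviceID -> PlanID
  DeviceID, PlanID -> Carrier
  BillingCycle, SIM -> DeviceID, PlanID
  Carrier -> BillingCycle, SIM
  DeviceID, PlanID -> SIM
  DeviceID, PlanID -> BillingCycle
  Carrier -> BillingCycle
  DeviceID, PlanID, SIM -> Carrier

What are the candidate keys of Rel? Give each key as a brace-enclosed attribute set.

{BillingCycle, DeviceID}, {BillingCycle, SIM}, {Carrier}, {DeviceID, PlanID}

{Carrier}⁺ = {BillingCycle, Carrier, DeviceID, PlanID, SIM}, which is every attribute, so {Carrier} is a candidate key.
{BillingCycle, DeviceID}⁺ = {BillingCycle, Carrier, DeviceID, PlanID, SIM}, which is every attribute, so {BillingCycle, DeviceID} is a candidate key.
{BillingCycle, SIM}⁺ = {BillingCycle, Carrier, DeviceID, PlanID, SIM}, which is every attribute, so {BillingCycle, SIM} is a candidate key.
{DeviceID, PlanID}⁺ = {BillingCycle, Carrier, DeviceID, PlanID, SIM}, which is every attribute, so {DeviceID, PlanID} is a candidate key.
These are minimal and exhaustive — every other superkey contains one of them.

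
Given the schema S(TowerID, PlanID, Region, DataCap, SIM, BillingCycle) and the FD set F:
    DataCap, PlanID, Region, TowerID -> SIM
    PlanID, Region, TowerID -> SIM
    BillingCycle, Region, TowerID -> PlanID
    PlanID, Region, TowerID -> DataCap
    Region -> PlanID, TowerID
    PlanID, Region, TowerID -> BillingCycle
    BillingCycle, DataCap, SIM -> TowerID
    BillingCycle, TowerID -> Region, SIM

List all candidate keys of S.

{BillingCycle, DataCap, SIM}, {BillingCycle, TowerID}, {Region}

{Region}⁺ = {BillingCycle, DataCap, PlanID, Region, SIM, TowerID}, which is every attribute, so {Region} is a candidate key.
{BillingCycle, TowerID}⁺ = {BillingCycle, DataCap, PlanID, Region, SIM, TowerID}, which is every attribute, so {BillingCycle, TowerID} is a candidate key.
{BillingCycle, DataCap, SIM}⁺ = {BillingCycle, DataCap, PlanID, Region, SIM, TowerID}, which is every attribute, so {BillingCycle, DataCap, SIM} is a candidate key.
No proper subset of any of these is a key, and no other minimal superkey exists.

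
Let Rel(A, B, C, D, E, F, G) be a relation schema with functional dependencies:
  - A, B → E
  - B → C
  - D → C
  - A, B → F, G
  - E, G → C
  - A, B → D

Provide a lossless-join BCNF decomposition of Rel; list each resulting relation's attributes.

Candidate key of the original relation: {A, B}.
{A, B, C, D, E, F, G}: {B} determines {B, C} here but is not a superkey — split on B → C, giving {B, C} and {A, B, D, E, F, G}.
{B, C} has no BCNF violation.
{A, B, D, E, F, G} has no BCNF violation.

{A, B, D, E, F, G}; {B, C}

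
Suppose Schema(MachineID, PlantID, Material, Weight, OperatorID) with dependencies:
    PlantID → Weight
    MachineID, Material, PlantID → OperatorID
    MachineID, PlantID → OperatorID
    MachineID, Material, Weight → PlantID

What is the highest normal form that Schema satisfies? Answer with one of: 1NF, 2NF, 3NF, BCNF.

Candidate keys: {MachineID, Material, PlantID}, {MachineID, Material, Weight}. Prime attributes: {MachineID, Material, PlantID, Weight}.
For PlantID → Weight we have {PlantID}⁺ = {PlantID, Weight}; {PlantID} is not a superkey, so BCNF fails.
MachineID, PlantID → OperatorID has non-prime {OperatorID} on the right and a non-superkey on the left, so 3NF fails.
Since {MachineID, PlantID} ⊂ {MachineID, Material, PlantID} and {MachineID, PlantID}⁺ ⊇ {OperatorID} with {OperatorID} non-prime, there is a partial dependency; 2NF fails.

1NF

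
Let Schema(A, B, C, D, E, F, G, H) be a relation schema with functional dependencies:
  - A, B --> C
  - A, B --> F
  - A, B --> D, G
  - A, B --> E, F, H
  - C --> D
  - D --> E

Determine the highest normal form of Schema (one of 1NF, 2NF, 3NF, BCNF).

2NF

Candidate key: {A, B}. Prime attributes: {A, B}.
For C --> D we have {C}⁺ = {C, D, E}; {C} is not a superkey, so BCNF fails.
C --> D has non-prime {D} on the right and a non-superkey on the left, so 3NF fails.
Checking every proper subset of each key, none determines a non-prime attribute — 2NF is satisfied.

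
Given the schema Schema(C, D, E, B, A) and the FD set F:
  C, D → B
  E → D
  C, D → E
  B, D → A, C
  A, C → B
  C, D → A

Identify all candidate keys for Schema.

{B, D}⁺ = {A, B, C, D, E} — all of the relation — so {B, D} is a candidate key.
{B, E}⁺ = {A, B, C, D, E} — all of the relation — so {B, E} is a candidate key.
{C, D}⁺ = {A, B, C, D, E} — all of the relation — so {C, D} is a candidate key.
{C, E}⁺ = {A, B, C, D, E} — all of the relation — so {C, E} is a candidate key.
Any other superkey properly contains one of these, so there are no further candidate keys.

{B, D}, {B, E}, {C, D}, {C, E}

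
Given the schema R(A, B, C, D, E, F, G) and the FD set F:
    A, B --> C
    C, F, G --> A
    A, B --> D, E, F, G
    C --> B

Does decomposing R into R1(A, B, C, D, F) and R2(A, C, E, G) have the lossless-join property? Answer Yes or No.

Yes

The shared attributes are {A, C} and {A, C}⁺ = {A, B, C, D, E, F, G}.
R1 is contained in that closure, so R1 ∩ R2 --> R1 holds and the join is lossless.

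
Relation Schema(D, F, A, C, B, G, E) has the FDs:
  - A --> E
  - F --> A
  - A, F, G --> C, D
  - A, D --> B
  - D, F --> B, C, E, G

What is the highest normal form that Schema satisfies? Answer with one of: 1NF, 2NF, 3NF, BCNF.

Candidate keys: {D, F}, {F, G}. Prime attributes: {D, F, G}.
A --> E: {A}⁺ = {A, E}, which is not all of the attributes, so the left side is not a superkey — BCNF is violated.
A --> E determines the non-prime attribute {E} from a non-superkey — 3NF is violated.
{F} is a proper subset of the key {D, F}, and {F}⁺ contains the non-prime attributes {A, E} — a partial dependency, so 2NF is violated.

1NF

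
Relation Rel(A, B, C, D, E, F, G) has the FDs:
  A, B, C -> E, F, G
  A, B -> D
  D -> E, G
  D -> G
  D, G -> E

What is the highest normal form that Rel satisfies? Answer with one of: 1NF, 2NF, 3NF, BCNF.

Candidate key: {A, B, C}. Prime attributes: {A, B, C}.
For A, B -> D we have {A, B}⁺ = {A, B, D, E, G}; {A, B} is not a superkey, so BCNF fails.
Because {D} is non-prime and the left side of A, B -> D is not a superkey, the relation is not in 3NF.
{A, B} is a proper subset of the key {A, B, C}, and {A, B}⁺ contains the non-prime attributes {D, E, G} — a partial dependency, so 2NF is violated.

1NF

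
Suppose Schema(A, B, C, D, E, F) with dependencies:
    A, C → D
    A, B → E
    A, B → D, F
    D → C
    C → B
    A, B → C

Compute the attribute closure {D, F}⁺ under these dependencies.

Start with {D, F}.
D → C applies; add {C} → now {C, D, F}.
C → B applies; add {B} → now {B, C, D, F}.
No further FD applies.

{B, C, D, F}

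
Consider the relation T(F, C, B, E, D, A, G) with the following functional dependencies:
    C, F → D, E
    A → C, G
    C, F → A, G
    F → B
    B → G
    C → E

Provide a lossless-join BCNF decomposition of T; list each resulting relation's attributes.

Candidate keys of the original relation: {A, F}, {C, F}.
Within {A, B, C, D, E, F, G}: {A}⁺ ∩ {A, B, C, D, E, F, G} = {A, C, E, G}, not the whole set, so A → C, E, G violates BCNF; decompose into {A, C, E, G} and {A, B, D, F}.
Within {A, C, E, G}: {C}⁺ ∩ {A, C, E, G} = {C, E}, not the whole set, so C → E violates BCNF; decompose into {C, E} and {A, C, G}.
{C, E}: every determinant is a superkey — BCNF.
{A, C, G}: every determinant is a superkey — BCNF.
Within {A, B, D, F}: {F}⁺ ∩ {A, B, D, F} = {B, F}, not the whole set, so F → B violates BCNF; decompose into {B, F} and {A, D, F}.
{B, F}: every determinant is a superkey — BCNF.
{A, D, F}: every determinant is a superkey — BCNF.

{A, C, G}; {A, D, F}; {B, F}; {C, E}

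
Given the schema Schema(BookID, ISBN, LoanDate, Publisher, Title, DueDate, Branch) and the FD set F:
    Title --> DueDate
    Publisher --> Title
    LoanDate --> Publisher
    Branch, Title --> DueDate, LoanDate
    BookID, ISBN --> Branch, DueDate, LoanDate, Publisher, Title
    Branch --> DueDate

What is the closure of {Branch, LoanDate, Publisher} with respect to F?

Start with {Branch, LoanDate, Publisher}.
Publisher --> Title applies; add {Title} → now {Branch, LoanDate, Publisher, Title}.
Branch, Title --> DueDate, LoanDate applies; add {DueDate} → now {Branch, DueDate, LoanDate, Publisher, Title}.
No further FD applies.

{Branch, DueDate, LoanDate, Publisher, Title}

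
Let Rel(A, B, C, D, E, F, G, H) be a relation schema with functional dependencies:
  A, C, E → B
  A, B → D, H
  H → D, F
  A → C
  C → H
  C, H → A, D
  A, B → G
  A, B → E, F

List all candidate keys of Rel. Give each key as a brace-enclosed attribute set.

{A, B}, {A, E}, {B, C}, {C, E}

{A, B}⁺ = {A, B, C, D, E, F, G, H}, which is every attribute, so {A, B} is a candidate key.
{A, E}⁺ = {A, B, C, D, E, F, G, H}, which is every attribute, so {A, E} is a candidate key.
{B, C}⁺ = {A, B, C, D, E, F, G, H}, which is every attribute, so {B, C} is a candidate key.
{C, E}⁺ = {A, B, C, D, E, F, G, H}, which is every attribute, so {C, E} is a candidate key.
Any other superkey properly contains one of these, so there are no further candidate keys.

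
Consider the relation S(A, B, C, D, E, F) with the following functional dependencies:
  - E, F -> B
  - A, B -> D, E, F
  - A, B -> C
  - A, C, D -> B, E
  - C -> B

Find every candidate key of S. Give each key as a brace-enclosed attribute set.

{A, B}, {A, C}, {A, E, F}

Attributes never on any right-hand side: {A} — every candidate key must contain it.
Closure of {A, B} is {A, B, C, D, E, F}, the whole schema; {A, B} is a candidate key.
Closure of {A, C} is {A, B, C, D, E, F}, the whole schema; {A, C} is a candidate key.
Closure of {A, E, F} is {A, B, C, D, E, F}, the whole schema; {A, E, F} is a candidate key.
Any other superkey properly contains one of these, so there are no further candidate keys.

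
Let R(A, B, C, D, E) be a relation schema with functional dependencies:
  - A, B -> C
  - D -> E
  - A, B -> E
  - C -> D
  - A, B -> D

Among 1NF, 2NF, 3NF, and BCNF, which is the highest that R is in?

2NF

Candidate key: {A, B}. Prime attributes: {A, B}.
D -> E: {D}⁺ = {D, E}, which is not all of the attributes, so the left side is not a superkey — BCNF is violated.
Because {E} is non-prime and the left side of D -> E is not a superkey, the relation is not in 3NF.
No non-prime attribute depends on a proper subset of any candidate key, so 2NF holds.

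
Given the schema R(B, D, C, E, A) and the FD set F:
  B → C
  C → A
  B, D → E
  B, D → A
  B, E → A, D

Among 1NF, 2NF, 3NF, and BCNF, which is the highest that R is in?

1NF

Candidate keys: {B, D}, {B, E}. Prime attributes: {B, D, E}.
B → C: {B}⁺ = {A, B, C}, which is not all of the attributes, so the left side is not a superkey — BCNF is violated.
Because {C} is non-prime and the left side of B → C is not a superkey, the relation is not in 3NF.
The proper key subset {B} of {B, D} determines non-prime {A, C}, so the relation is not even in 2NF.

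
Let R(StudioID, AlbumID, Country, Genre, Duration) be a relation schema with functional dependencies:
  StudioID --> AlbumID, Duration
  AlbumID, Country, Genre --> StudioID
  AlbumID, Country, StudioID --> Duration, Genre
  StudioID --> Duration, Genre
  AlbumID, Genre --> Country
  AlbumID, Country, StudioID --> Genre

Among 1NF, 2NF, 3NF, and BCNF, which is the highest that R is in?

Candidate keys: {AlbumID, Genre}, {StudioID}. Prime attributes: {AlbumID, Genre, StudioID}.
Every FD has a superkey on the left, so the relation is in BCNF.

BCNF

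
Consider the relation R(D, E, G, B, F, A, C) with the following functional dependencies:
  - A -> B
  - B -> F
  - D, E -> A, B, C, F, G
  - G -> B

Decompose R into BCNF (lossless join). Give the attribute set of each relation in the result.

{A, B}; {A, C, D, E, G}; {B, F}

Candidate key of the original relation: {D, E}.
In {A, B, C, D, E, F, G}, {A} is not a superkey ({A}⁺ restricted to this set is {A, B, F}), so split on A -> B, F into {A, B, F} and {A, C, D, E, G}.
In {A, B, F}, {B} is not a superkey ({B}⁺ restricted to this set is {B, F}), so split on B -> F into {B, F} and {A, B}.
{B, F} is in BCNF.
{A, B} is in BCNF.
{A, C, D, E, G} is in BCNF.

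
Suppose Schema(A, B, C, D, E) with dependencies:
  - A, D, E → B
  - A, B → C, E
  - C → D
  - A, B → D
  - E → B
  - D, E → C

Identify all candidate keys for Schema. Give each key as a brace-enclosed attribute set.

No FD produces {A}, so it must be in every candidate key.
{A, B}⁺ = {A, B, C, D, E}, which is every attribute, so {A, B} is a candidate key.
{A, E}⁺ = {A, B, C, D, E}, which is every attribute, so {A, E} is a candidate key.
No proper subset of any of these is a key, and no other minimal superkey exists.

{A, B}, {A, E}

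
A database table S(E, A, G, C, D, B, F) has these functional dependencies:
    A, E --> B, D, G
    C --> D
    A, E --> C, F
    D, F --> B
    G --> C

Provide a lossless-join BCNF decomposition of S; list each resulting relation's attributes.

Candidate key of the original relation: {A, E}.
Within {A, B, C, D, E, F, G}: {C}⁺ ∩ {A, B, C, D, E, F, G} = {C, D}, not the whole set, so C --> D violates BCNF; decompose into {C, D} and {A, B, C, E, F, G}.
{C, D} has no BCNF violation.
Within {A, B, C, E, F, G}: {G}⁺ ∩ {A, B, C, E, F, G} = {C, G}, not the whole set, so G --> C violates BCNF; decompose into {C, G} and {A, B, E, F, G}.
{C, G} has no BCNF violation.
Within {A, B, E, F, G}: {F, G}⁺ ∩ {A, B, E, F, G} = {B, F, G}, not the whole set, so F, G --> B violates BCNF; decompose into {B, F, G} and {A, E, F, G}.
{B, F, G} has no BCNF violation.
{A, E, F, G} has no BCNF violation.

{A, E, F, G}; {B, F, G}; {C, D}; {C, G}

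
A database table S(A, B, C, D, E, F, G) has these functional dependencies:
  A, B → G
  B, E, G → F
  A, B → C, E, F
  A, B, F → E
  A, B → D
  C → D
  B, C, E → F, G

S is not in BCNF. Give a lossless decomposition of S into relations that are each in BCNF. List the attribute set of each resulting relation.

{A, B, C, E}; {B, C, E, G}; {B, E, F, G}; {C, D}

Candidate key of the original relation: {A, B}.
Within {A, B, C, D, E, F, G}: {B, E, G}⁺ ∩ {A, B, C, D, E, F, G} = {B, E, F, G}, not the whole set, so B, E, G → F violates BCNF; decompose into {B, E, F, G} and {A, B, C, D, E, G}.
{B, E, F, G} is in BCNF.
Within {A, B, C, D, E, G}: {C}⁺ ∩ {A, B, C, D, E, G} = {C, D}, not the whole set, so C → D violates BCNF; decompose into {C, D} and {A, B, C, E, G}.
{C, D} is in BCNF.
Within {A, B, C, E, G}: {B, C, E}⁺ ∩ {A, B, C, E, G} = {B, C, E, G}, not the whole set, so B, C, E → G violates BCNF; decompose into {B, C, E, G} and {A, B, C, E}.
{B, C, E, G} is in BCNF.
{A, B, C, E} is in BCNF.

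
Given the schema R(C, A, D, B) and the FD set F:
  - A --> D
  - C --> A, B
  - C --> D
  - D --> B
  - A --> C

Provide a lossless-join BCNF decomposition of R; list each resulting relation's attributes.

{A, C, D}; {B, D}

Candidate keys of the original relation: {A}, {C}.
Within {A, B, C, D}: {D}⁺ ∩ {A, B, C, D} = {B, D}, not the whole set, so D --> B violates BCNF; decompose into {B, D} and {A, C, D}.
{B, D} is in BCNF.
{A, C, D} is in BCNF.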